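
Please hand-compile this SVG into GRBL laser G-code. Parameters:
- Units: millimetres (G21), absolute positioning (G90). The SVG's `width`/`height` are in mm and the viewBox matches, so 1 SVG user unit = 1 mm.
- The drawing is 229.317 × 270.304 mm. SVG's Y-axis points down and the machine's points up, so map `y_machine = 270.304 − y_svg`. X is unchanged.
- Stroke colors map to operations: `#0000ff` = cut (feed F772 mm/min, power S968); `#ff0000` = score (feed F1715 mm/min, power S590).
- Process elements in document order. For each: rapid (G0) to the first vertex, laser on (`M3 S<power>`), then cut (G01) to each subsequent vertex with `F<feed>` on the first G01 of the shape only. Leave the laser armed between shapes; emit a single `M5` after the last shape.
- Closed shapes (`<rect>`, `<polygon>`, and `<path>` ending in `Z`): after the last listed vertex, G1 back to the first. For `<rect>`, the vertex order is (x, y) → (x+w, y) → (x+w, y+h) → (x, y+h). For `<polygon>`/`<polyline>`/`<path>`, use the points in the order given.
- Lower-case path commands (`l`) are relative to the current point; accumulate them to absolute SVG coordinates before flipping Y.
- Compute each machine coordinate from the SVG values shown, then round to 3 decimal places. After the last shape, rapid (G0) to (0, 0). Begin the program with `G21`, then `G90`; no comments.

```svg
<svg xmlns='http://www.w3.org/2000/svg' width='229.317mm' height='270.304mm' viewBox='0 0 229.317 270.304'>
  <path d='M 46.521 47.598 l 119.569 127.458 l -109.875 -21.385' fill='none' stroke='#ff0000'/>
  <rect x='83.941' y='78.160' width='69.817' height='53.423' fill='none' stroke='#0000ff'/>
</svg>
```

G21
G90
G0 X46.521 Y222.706
M3 S590
G01 X166.090 Y95.248 F1715
G01 X56.215 Y116.633
G0 X83.941 Y192.144
M3 S968
G01 X153.758 Y192.144 F772
G01 X153.758 Y138.721
G01 X83.941 Y138.721
G01 X83.941 Y192.144
M5
G0 X0.000 Y0.000

viewBox `0 0 229.317 270.304` with mm width/height → 1 unit = 1 mm. Flip: y_m = 270.304 − y_svg.

**Shape 1** — `<path>` open polyline, stroke `#ff0000` → score (S590, F1715). Machine vertices: (46.521,222.706) → (166.090,95.248) → (56.215,116.633). Open path.

**Shape 2** — `<rect>` rectangle, stroke `#0000ff` → cut (S968, F772). Machine vertices: (83.941,192.144) → (153.758,192.144) → (153.758,138.721) → (83.941,138.721) → (83.941,192.144). Closed: final G1 returns to the first vertex.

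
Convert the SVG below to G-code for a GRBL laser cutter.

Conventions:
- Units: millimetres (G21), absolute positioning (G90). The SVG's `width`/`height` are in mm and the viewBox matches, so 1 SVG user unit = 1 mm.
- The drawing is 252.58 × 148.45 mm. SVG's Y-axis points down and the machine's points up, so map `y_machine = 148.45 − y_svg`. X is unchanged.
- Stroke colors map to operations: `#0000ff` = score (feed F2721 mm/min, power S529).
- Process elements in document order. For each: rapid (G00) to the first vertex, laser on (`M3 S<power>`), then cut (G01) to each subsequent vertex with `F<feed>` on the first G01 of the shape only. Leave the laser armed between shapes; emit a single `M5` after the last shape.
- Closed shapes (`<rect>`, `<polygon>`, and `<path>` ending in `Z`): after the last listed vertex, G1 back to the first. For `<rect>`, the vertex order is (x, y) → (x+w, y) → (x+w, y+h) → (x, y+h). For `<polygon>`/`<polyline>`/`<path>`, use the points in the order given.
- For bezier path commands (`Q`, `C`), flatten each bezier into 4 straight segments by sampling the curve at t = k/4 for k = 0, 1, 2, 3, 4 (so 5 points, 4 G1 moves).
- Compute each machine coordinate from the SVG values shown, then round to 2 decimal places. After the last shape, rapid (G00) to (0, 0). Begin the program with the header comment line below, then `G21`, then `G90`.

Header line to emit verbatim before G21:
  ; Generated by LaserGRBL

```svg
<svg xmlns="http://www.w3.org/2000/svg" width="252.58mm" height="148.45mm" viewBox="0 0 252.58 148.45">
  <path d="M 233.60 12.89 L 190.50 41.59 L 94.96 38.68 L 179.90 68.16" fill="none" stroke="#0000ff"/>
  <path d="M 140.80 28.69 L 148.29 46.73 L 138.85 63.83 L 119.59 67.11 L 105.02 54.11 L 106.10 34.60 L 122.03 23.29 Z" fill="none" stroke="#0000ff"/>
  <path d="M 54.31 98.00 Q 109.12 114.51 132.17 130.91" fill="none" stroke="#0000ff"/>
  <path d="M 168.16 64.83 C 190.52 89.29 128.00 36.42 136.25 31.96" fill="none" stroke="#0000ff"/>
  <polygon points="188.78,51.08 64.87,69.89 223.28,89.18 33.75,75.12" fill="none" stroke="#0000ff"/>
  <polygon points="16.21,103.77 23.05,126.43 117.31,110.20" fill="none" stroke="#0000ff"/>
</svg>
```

; Generated by LaserGRBL
G21
G90
G00 X233.60 Y135.56
M3 S529
G01 X190.50 Y106.86 F2721
G01 X94.96 Y109.77
G01 X179.90 Y80.29
G00 X140.80 Y119.76
M3 S529
G01 X148.29 Y101.72 F2721
G01 X138.85 Y84.62
G01 X119.59 Y81.34
G01 X105.02 Y94.34
G01 X106.10 Y113.85
G01 X122.03 Y125.16
G01 X140.80 Y119.76
G00 X54.31 Y50.45
M3 S529
G01 X79.73 Y42.20 F2721
G01 X101.18 Y33.97
G01 X118.66 Y25.75
G01 X132.17 Y17.54
G00 X168.16 Y83.62
M3 S529
G01 X171.45 Y77.81 F2721
G01 X157.50 Y89.21
G01 X140.90 Y106.03
G01 X136.25 Y116.49
G00 X188.78 Y97.37
M3 S529
G01 X64.87 Y78.56 F2721
G01 X223.28 Y59.27
G01 X33.75 Y73.33
G01 X188.78 Y97.37
G00 X16.21 Y44.68
M3 S529
G01 X23.05 Y22.02 F2721
G01 X117.31 Y38.25
G01 X16.21 Y44.68
M5
G00 X0.00 Y0.00

1 u = 1 mm; y_m = 148.45 − y.

[1] `<path>` open polyline, #0000ff→score S529 F2721: (233.60,135.56) → (190.50,106.86) → (94.96,109.77) → (179.90,80.29)

[2] `<path>` regular polygon, #0000ff→score S529 F2721: (140.80,119.76) → (148.29,101.72) → (138.85,84.62) → (119.59,81.34) → (105.02,94.34) → (106.10,113.85) → (122.03,125.16) → (140.80,119.76) (closed)

[3] `<path>` quadratic bezier, #0000ff→score S529 F2721: (54.31,50.45) → (79.73,42.20) → (101.18,33.97) → (118.66,25.75) → (132.17,17.54)

[4] `<path>` cubic bezier, #0000ff→score S529 F2721: (168.16,83.62) → (171.45,77.81) → (157.50,89.21) → (140.90,106.03) → (136.25,116.49)

[5] `<polygon>` closed polygon, #0000ff→score S529 F2721: (188.78,97.37) → (64.87,78.56) → (223.28,59.27) → (33.75,73.33) → (188.78,97.37) (closed)

[6] `<polygon>` closed polygon, #0000ff→score S529 F2721: (16.21,44.68) → (23.05,22.02) → (117.31,38.25) → (16.21,44.68) (closed)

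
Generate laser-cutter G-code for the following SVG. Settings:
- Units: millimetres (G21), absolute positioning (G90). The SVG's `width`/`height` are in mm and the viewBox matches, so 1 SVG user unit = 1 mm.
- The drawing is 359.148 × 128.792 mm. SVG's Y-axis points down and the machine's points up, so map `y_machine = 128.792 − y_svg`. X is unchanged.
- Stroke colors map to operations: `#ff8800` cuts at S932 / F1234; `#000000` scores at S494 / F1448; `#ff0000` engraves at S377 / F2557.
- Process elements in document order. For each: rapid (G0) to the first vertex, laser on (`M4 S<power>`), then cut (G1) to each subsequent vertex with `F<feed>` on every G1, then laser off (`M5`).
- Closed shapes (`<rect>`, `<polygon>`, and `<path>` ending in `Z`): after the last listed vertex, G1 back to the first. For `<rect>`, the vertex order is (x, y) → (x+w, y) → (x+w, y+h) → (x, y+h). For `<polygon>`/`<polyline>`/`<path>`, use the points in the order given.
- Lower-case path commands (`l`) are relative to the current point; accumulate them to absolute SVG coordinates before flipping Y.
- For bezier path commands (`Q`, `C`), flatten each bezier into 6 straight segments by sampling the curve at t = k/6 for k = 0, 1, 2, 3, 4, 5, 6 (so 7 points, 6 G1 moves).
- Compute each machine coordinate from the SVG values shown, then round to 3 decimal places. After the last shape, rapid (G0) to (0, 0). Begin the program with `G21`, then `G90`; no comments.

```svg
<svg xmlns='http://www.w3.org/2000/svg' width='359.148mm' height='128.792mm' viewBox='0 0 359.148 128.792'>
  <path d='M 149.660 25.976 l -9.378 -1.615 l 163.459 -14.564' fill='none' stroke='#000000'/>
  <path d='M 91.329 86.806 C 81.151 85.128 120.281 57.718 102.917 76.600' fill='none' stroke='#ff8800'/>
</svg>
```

G21
G90
G0 X149.660 Y102.816
M4 S494
G1 X140.282 Y104.431 F1448
G1 X303.741 Y118.995 F1448
M5
G0 X91.329 Y41.986
M4 S932
G1 X89.859 Y44.636 F1234
G1 X93.668 Y49.574 F1234
G1 X99.818 Y54.799 F1234
G1 X105.368 Y58.311 F1234
G1 X107.381 Y58.109 F1234
G1 X102.917 Y52.192 F1234
M5
G0 X0.000 Y0.000

Since the viewBox matches the mm dimensions, user units are millimetres directly. The only transform is the Y-flip y_m = 128.792 − y_svg.

Shape 1 is a open polyline drawn with `<path>`. Its stroke #000000 means score at S494, F1448. After flipping Y the toolpath is (149.660,102.816) → (140.282,104.431) → (303.741,118.995).

Shape 2 is a cubic bezier drawn with `<path>`. Its stroke #ff8800 means cut at S932, F1234. After flipping Y the toolpath is (91.329,41.986) → (89.859,44.636) → (93.668,49.574) → (99.818,54.799) → (105.368,58.311) → (107.381,58.109) → (102.917,52.192).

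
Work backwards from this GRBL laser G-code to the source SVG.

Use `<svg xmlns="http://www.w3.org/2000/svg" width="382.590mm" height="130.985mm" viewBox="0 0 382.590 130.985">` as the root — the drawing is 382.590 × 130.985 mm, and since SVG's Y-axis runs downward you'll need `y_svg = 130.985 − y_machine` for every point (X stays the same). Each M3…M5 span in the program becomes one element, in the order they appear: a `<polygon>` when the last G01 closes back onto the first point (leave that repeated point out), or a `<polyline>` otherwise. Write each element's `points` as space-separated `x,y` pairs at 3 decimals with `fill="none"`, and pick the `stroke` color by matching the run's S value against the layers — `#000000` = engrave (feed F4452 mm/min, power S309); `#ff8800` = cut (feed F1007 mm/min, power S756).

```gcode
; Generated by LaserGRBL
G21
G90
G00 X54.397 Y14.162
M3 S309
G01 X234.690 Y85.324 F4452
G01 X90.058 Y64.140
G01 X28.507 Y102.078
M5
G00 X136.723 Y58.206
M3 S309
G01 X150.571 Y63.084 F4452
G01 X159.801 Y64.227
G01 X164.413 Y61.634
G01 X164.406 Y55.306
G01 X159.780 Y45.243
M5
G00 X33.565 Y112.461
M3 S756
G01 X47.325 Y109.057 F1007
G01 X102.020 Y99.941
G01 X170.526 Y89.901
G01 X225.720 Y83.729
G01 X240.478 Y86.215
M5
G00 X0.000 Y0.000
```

Machine Y-up, SVG Y-down with viewBox height 130.985, so y_svg = 130.985 − y_machine; X carries over.

Run 1: S309 ⇒ engrave layer `#000000`. The run is open, so emit a `<polyline>` with points (Y-flipped): 54.397,116.823 234.690,45.661 90.058,66.845 28.507,28.907.

Run 2: power S309 maps to stroke `#000000` (engrave). The run is open, so emit a `<polyline>` with points (Y-flipped): 136.723,72.779 150.571,67.901 159.801,66.758 164.413,69.351 164.406,75.679 159.780,85.742.

Run 3: power S756 maps to stroke `#ff8800` (cut). The run is open, so emit a `<polyline>` with points (Y-flipped): 33.565,18.524 47.325,21.928 102.020,31.044 170.526,41.084 225.720,47.256 240.478,44.770.

<svg xmlns="http://www.w3.org/2000/svg" width="382.590mm" height="130.985mm" viewBox="0 0 382.590 130.985">
  <polyline points="54.397,116.823 234.690,45.661 90.058,66.845 28.507,28.907" fill="none" stroke="#000000"/>
  <polyline points="136.723,72.779 150.571,67.901 159.801,66.758 164.413,69.351 164.406,75.679 159.780,85.742" fill="none" stroke="#000000"/>
  <polyline points="33.565,18.524 47.325,21.928 102.020,31.044 170.526,41.084 225.720,47.256 240.478,44.770" fill="none" stroke="#ff8800"/>
</svg>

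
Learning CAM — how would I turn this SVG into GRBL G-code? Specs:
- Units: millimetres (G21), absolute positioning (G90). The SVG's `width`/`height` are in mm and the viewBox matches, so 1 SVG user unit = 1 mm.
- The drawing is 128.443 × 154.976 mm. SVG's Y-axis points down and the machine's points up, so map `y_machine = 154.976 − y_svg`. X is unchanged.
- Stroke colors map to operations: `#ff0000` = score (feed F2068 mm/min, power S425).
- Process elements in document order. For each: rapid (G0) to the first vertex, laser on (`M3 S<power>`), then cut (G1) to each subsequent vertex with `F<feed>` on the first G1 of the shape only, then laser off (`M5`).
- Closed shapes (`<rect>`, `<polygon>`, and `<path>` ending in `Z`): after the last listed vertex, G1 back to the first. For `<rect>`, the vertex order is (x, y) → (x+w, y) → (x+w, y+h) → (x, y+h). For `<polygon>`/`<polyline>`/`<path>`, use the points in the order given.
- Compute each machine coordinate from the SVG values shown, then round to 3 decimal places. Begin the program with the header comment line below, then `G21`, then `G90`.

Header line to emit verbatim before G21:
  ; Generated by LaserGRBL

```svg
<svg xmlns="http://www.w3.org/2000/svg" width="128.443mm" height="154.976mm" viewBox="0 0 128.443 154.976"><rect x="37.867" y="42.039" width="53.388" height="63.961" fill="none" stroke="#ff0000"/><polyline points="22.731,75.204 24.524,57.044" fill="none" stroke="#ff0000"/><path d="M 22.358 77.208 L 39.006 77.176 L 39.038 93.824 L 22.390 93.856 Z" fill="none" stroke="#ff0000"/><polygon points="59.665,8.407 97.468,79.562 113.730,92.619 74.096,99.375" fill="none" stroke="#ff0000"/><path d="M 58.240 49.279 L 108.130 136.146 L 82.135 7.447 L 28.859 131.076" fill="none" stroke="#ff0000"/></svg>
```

; Generated by LaserGRBL
G21
G90
G0 X37.867 Y112.937
M3 S425
G1 X91.255 Y112.937 F2068
G1 X91.255 Y48.976
G1 X37.867 Y48.976
G1 X37.867 Y112.937
M5
G0 X22.731 Y79.772
M3 S425
G1 X24.524 Y97.932 F2068
M5
G0 X22.358 Y77.768
M3 S425
G1 X39.006 Y77.800 F2068
G1 X39.038 Y61.152
G1 X22.390 Y61.120
G1 X22.358 Y77.768
M5
G0 X59.665 Y146.569
M3 S425
G1 X97.468 Y75.414 F2068
G1 X113.730 Y62.357
G1 X74.096 Y55.601
G1 X59.665 Y146.569
M5
G0 X58.240 Y105.697
M3 S425
G1 X108.130 Y18.830 F2068
G1 X82.135 Y147.529
G1 X28.859 Y23.900
M5

viewBox `0 0 128.443 154.976` with mm width/height → 1 unit = 1 mm. Flip: y_m = 154.976 − y_svg.

**Shape 1** — `<rect>` rectangle, stroke `#ff0000` → score (S425, F2068). Machine vertices: (37.867,112.937) → (91.255,112.937) → (91.255,48.976) → (37.867,48.976) → (37.867,112.937). Closed: final G1 returns to the first vertex.

**Shape 2** — `<polyline>` line segment, stroke `#ff0000` → score (S425, F2068). Machine vertices: (22.731,79.772) → (24.524,97.932). Open path.

**Shape 3** — `<path>` regular polygon, stroke `#ff0000` → score (S425, F2068). Machine vertices: (22.358,77.768) → (39.006,77.800) → (39.038,61.152) → (22.390,61.120) → (22.358,77.768). Closed: final G1 returns to the first vertex.

**Shape 4** — `<polygon>` closed polygon, stroke `#ff0000` → score (S425, F2068). Machine vertices: (59.665,146.569) → (97.468,75.414) → (113.730,62.357) → (74.096,55.601) → (59.665,146.569). Closed: final G1 returns to the first vertex.

**Shape 5** — `<path>` open polyline, stroke `#ff0000` → score (S425, F2068). Machine vertices: (58.240,105.697) → (108.130,18.830) → (82.135,147.529) → (28.859,23.900). Open path.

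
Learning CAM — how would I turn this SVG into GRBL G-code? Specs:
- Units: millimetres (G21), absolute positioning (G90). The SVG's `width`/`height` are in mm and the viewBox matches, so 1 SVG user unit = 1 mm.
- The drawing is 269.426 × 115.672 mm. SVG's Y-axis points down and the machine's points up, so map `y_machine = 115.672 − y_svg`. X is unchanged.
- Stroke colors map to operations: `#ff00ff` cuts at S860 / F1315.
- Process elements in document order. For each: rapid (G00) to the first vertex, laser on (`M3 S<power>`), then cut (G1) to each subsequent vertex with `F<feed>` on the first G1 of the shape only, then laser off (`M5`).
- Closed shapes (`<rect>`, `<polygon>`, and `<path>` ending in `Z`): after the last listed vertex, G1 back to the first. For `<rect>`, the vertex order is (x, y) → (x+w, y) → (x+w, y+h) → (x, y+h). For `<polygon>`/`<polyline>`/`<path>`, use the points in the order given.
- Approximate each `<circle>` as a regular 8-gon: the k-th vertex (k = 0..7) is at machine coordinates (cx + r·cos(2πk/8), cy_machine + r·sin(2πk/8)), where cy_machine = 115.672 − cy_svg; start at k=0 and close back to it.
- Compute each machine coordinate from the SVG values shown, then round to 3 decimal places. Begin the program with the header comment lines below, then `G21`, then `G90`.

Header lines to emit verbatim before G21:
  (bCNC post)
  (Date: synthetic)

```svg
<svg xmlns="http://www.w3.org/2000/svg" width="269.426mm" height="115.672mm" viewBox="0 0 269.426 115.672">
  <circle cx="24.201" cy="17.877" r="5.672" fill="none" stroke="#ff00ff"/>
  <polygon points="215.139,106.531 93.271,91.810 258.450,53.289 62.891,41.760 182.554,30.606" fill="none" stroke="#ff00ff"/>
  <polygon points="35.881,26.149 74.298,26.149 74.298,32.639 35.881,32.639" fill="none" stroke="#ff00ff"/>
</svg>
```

(bCNC post)
(Date: synthetic)
G21
G90
G00 X29.873 Y97.795
M3 S860
G1 X28.212 Y101.806 F1315
G1 X24.201 Y103.467
G1 X20.190 Y101.806
G1 X18.529 Y97.795
G1 X20.190 Y93.784
G1 X24.201 Y92.123
G1 X28.212 Y93.784
G1 X29.873 Y97.795
M5
G00 X215.139 Y9.141
M3 S860
G1 X93.271 Y23.862 F1315
G1 X258.450 Y62.383
G1 X62.891 Y73.912
G1 X182.554 Y85.066
G1 X215.139 Y9.141
M5
G00 X35.881 Y89.523
M3 S860
G1 X74.298 Y89.523 F1315
G1 X74.298 Y83.033
G1 X35.881 Y83.033
G1 X35.881 Y89.523
M5

Since the viewBox matches the mm dimensions, user units are millimetres directly. The only transform is the Y-flip y_m = 115.672 − y_svg.

Shape 1 is a circle drawn with `<circle>`. Its stroke #ff00ff means cut at S860, F1315. After flipping Y the toolpath is (29.873,97.795) → (28.212,101.806) → (24.201,103.467) → (20.190,101.806) → (18.529,97.795) → (20.190,93.784) → (24.201,92.123) → (28.212,93.784) → (29.873,97.795), returning to the start.

Shape 2 is a closed polygon drawn with `<polygon>`. Its stroke #ff00ff means cut at S860, F1315. After flipping Y the toolpath is (215.139,9.141) → (93.271,23.862) → (258.450,62.383) → (62.891,73.912) → (182.554,85.066) → (215.139,9.141), returning to the start.

Shape 3 is a rectangle drawn with `<polygon>`. Its stroke #ff00ff means cut at S860, F1315. After flipping Y the toolpath is (35.881,89.523) → (74.298,89.523) → (74.298,83.033) → (35.881,83.033) → (35.881,89.523), returning to the start.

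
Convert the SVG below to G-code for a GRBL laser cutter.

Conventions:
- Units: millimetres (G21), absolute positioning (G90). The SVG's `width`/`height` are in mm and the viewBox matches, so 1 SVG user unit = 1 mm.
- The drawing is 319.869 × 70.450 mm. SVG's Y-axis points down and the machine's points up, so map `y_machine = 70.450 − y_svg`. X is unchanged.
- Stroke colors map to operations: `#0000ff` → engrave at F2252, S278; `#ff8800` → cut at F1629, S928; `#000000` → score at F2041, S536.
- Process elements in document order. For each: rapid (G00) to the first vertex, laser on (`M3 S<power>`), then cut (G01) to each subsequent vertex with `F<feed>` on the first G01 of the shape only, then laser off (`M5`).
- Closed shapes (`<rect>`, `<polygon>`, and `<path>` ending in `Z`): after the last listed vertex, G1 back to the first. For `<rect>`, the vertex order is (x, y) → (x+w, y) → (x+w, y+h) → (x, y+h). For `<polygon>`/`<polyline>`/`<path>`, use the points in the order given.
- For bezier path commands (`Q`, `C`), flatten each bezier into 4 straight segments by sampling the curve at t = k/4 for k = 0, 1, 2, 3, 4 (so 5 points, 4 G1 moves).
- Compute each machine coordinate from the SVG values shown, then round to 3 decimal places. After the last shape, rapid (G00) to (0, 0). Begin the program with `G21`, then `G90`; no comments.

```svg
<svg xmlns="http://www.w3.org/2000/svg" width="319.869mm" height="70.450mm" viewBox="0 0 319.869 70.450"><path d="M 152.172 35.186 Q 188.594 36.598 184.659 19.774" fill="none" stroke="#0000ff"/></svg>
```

G21
G90
G00 X152.172 Y35.264
M3 S278
G01 X167.861 Y35.698 F2252
G01 X178.505 Y38.411
G01 X184.104 Y43.404
G01 X184.659 Y50.676
M5
G00 X0.000 Y0.000

viewBox `0 0 319.869 70.450` with mm width/height → 1 unit = 1 mm. Flip: y_m = 70.450 − y_svg.

**Shape 1** — `<path>` quadratic bezier, stroke `#0000ff` → engrave (S278, F2252). Control points (SVG): P0=(152.172,35.186), P1=(188.594,36.598), P2=(184.659,19.774); sampled at t=k/4. Machine vertices: (152.172,35.264) → (167.861,35.698) → (178.505,38.411) → (184.104,43.404) → (184.659,50.676). Open path.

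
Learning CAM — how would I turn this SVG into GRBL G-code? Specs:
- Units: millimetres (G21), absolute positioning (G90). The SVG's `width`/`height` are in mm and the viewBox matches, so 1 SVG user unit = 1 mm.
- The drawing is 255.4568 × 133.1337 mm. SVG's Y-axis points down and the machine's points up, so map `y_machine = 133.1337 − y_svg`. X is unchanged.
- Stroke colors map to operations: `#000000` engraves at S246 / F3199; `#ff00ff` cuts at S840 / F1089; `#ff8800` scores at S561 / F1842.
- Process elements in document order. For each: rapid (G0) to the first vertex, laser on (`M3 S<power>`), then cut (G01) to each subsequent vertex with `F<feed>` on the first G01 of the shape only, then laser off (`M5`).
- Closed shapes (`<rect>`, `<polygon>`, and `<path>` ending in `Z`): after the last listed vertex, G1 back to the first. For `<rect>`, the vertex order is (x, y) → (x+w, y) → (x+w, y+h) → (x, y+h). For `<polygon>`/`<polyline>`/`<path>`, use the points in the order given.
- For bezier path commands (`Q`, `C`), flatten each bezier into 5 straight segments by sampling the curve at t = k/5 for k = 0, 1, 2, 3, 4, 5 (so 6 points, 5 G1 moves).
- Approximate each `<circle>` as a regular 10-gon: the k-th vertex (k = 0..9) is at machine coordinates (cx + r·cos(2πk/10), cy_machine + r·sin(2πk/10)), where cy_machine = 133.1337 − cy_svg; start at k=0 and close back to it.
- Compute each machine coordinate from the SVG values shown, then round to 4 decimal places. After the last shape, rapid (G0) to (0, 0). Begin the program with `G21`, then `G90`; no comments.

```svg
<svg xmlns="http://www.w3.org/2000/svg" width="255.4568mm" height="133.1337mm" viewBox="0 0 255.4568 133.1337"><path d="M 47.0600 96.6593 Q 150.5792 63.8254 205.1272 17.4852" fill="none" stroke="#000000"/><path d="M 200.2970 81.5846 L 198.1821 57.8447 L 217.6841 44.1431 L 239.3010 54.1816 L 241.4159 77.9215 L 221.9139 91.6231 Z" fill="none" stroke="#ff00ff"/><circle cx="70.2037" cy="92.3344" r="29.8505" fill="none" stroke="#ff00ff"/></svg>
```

G21
G90
G0 X47.0600 Y36.4744
M3 S246
G01 X86.5088 Y50.1482 F3199
G01 X122.0400 Y64.9025
G01 X153.6534 Y80.7373
G01 X181.3492 Y97.6527
G01 X205.1272 Y115.6485
M5
G0 X200.2970 Y51.5491
M3 S840
G01 X198.1821 Y75.2890 F1089
G01 X217.6841 Y88.9906
G01 X239.3010 Y78.9521
G01 X241.4159 Y55.2122
G01 X221.9139 Y41.5106
G01 X200.2970 Y51.5491
M5
G0 X100.0542 Y40.7993
M3 S840
G01 X94.3533 Y58.3450 F1089
G01 X79.4280 Y69.1888
G01 X60.9794 Y69.1888
G01 X46.0541 Y58.3450
G01 X40.3532 Y40.7993
G01 X46.0541 Y23.2536
G01 X60.9794 Y12.4098
G01 X79.4280 Y12.4098
G01 X94.3533 Y23.2536
G01 X100.0542 Y40.7993
M5
G0 X0.0000 Y0.0000

1 u = 1 mm; y_m = 133.1337 − y.

[1] `<path>` quadratic bezier, #000000→engrave S246 F3199: (47.0600,36.4744) → (86.5088,50.1482) → (122.0400,64.9025) → (153.6534,80.7373) → (181.3492,97.6527) → (205.1272,115.6485)

[2] `<path>` regular polygon, #ff00ff→cut S840 F1089: (200.2970,51.5491) → (198.1821,75.2890) → (217.6841,88.9906) → (239.3010,78.9521) → (241.4159,55.2122) → (221.9139,41.5106) → (200.2970,51.5491) (closed)

[3] `<circle>` circle, #ff00ff→cut S840 F1089: (100.0542,40.7993) → (94.3533,58.3450) → (79.4280,69.1888) → (60.9794,69.1888) → (46.0541,58.3450) → (40.3532,40.7993) → (46.0541,23.2536) → (60.9794,12.4098) → (79.4280,12.4098) → (94.3533,23.2536) → (100.0542,40.7993) (closed)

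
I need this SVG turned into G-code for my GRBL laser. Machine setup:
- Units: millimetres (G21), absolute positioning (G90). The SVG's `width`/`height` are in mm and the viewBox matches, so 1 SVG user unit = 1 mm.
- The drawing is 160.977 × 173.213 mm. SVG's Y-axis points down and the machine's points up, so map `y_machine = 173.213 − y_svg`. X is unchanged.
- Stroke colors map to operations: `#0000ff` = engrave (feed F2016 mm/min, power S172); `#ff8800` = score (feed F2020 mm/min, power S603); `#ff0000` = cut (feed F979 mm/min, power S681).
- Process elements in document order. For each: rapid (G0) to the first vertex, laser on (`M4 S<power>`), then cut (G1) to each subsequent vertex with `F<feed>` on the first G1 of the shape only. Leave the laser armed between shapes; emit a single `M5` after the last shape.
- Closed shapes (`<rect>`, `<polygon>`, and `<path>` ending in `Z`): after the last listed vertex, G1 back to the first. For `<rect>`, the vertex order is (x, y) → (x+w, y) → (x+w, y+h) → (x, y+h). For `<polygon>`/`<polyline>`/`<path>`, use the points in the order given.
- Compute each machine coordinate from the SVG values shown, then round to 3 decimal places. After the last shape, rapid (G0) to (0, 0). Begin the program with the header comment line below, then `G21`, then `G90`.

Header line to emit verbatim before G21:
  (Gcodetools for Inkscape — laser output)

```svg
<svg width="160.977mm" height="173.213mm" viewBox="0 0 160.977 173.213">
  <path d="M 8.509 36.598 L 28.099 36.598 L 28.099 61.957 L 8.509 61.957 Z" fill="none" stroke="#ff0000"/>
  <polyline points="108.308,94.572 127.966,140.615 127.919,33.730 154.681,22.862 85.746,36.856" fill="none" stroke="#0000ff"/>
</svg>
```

viewBox `0 0 160.977 173.213` with mm width/height → 1 unit = 1 mm. Flip: y_m = 173.213 − y_svg.

**Shape 1** — `<path>` rectangle, stroke `#ff0000` → cut (S681, F979). Machine vertices: (8.509,136.615) → (28.099,136.615) → (28.099,111.256) → (8.509,111.256) → (8.509,136.615). Closed: final G1 returns to the first vertex.

**Shape 2** — `<polyline>` open polyline, stroke `#0000ff` → engrave (S172, F2016). Machine vertices: (108.308,78.641) → (127.966,32.598) → (127.919,139.483) → (154.681,150.351) → (85.746,136.357). Open path.

(Gcodetools for Inkscape — laser output)
G21
G90
G0 X8.509 Y136.615
M4 S681
G1 X28.099 Y136.615 F979
G1 X28.099 Y111.256
G1 X8.509 Y111.256
G1 X8.509 Y136.615
G0 X108.308 Y78.641
M4 S172
G1 X127.966 Y32.598 F2016
G1 X127.919 Y139.483
G1 X154.681 Y150.351
G1 X85.746 Y136.357
M5
G0 X0.000 Y0.000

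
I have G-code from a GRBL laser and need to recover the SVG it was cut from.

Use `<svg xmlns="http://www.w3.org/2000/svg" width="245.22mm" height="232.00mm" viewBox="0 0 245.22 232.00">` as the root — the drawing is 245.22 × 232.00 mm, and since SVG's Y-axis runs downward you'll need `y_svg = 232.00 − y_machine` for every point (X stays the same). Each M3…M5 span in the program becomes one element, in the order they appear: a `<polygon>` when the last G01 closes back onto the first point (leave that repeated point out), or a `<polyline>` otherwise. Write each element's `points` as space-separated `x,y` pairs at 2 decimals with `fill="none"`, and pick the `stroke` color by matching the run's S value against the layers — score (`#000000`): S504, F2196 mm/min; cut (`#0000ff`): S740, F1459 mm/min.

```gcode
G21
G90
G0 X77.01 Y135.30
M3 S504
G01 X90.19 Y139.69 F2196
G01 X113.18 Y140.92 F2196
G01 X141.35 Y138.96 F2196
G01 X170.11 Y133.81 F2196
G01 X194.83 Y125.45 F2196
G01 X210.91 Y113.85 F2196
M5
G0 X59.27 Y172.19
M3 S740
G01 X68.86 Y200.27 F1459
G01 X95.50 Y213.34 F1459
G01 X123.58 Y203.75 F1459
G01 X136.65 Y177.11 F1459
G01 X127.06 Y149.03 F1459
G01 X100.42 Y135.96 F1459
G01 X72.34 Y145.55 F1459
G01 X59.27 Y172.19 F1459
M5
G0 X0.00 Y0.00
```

y_svg = 232.00 − y_m.

[1] S504→`#000000` (score); open run; points: 77.01,96.70 90.19,92.31 113.18,91.08 141.35,93.04 170.11,98.19 194.83,106.55 210.91,118.15

[2] S740→`#0000ff` (cut); closed run; points: 59.27,59.81 68.86,31.73 95.50,18.66 123.58,28.25 136.65,54.89 127.06,82.97 100.42,96.04 72.34,86.45

<svg xmlns="http://www.w3.org/2000/svg" width="245.22mm" height="232.00mm" viewBox="0 0 245.22 232.00">
  <polyline points="77.01,96.70 90.19,92.31 113.18,91.08 141.35,93.04 170.11,98.19 194.83,106.55 210.91,118.15" fill="none" stroke="#000000"/>
  <polygon points="59.27,59.81 68.86,31.73 95.50,18.66 123.58,28.25 136.65,54.89 127.06,82.97 100.42,96.04 72.34,86.45" fill="none" stroke="#0000ff"/>
</svg>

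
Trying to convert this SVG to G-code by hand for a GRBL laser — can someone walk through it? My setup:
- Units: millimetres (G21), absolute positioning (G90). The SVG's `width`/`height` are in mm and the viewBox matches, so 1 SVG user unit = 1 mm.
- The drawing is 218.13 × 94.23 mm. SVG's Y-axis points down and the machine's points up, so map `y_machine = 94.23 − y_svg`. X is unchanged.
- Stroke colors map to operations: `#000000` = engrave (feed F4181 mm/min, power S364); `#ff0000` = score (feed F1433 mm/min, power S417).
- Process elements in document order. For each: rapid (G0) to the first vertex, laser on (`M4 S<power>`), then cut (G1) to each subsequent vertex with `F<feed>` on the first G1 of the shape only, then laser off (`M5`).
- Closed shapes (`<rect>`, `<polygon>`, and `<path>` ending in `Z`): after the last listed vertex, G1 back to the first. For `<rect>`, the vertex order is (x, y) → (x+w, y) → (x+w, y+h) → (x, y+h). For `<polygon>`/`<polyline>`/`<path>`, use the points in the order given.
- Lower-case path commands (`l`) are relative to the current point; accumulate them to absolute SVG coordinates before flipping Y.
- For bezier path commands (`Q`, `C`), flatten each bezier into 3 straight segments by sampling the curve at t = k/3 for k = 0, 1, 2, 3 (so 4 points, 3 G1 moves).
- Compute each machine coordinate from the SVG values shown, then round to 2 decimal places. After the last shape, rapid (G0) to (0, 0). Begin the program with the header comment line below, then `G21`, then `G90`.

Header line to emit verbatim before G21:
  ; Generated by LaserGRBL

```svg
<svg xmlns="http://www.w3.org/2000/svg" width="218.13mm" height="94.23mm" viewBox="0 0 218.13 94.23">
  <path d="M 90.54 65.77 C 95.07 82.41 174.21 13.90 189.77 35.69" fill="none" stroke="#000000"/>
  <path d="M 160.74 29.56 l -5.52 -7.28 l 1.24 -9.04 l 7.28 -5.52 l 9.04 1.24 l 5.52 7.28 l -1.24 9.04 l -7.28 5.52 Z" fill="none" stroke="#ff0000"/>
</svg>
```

Since the viewBox matches the mm dimensions, user units are millimetres directly. The only transform is the Y-flip y_m = 94.23 − y_svg.

Shape 1 is a cubic bezier drawn with `<path>`. Its stroke #000000 means engrave at S364, F4181. After flipping Y the toolpath is (90.54,28.46) → (114.82,33.71) → (158.13,56.73) → (189.77,58.54).

Shape 2 is a regular polygon drawn with `<path>`. Its stroke #ff0000 means score at S417, F1433. After flipping Y the toolpath is (160.74,64.67) → (155.22,71.95) → (156.46,80.99) → (163.74,86.51) → (172.78,85.27) → (178.30,77.99) → (177.06,68.95) → (169.78,63.43) → (160.74,64.67), returning to the start.

; Generated by LaserGRBL
G21
G90
G0 X90.54 Y28.46
M4 S364
G1 X114.82 Y33.71 F4181
G1 X158.13 Y56.73
G1 X189.77 Y58.54
M5
G0 X160.74 Y64.67
M4 S417
G1 X155.22 Y71.95 F1433
G1 X156.46 Y80.99
G1 X163.74 Y86.51
G1 X172.78 Y85.27
G1 X178.30 Y77.99
G1 X177.06 Y68.95
G1 X169.78 Y63.43
G1 X160.74 Y64.67
M5
G0 X0.00 Y0.00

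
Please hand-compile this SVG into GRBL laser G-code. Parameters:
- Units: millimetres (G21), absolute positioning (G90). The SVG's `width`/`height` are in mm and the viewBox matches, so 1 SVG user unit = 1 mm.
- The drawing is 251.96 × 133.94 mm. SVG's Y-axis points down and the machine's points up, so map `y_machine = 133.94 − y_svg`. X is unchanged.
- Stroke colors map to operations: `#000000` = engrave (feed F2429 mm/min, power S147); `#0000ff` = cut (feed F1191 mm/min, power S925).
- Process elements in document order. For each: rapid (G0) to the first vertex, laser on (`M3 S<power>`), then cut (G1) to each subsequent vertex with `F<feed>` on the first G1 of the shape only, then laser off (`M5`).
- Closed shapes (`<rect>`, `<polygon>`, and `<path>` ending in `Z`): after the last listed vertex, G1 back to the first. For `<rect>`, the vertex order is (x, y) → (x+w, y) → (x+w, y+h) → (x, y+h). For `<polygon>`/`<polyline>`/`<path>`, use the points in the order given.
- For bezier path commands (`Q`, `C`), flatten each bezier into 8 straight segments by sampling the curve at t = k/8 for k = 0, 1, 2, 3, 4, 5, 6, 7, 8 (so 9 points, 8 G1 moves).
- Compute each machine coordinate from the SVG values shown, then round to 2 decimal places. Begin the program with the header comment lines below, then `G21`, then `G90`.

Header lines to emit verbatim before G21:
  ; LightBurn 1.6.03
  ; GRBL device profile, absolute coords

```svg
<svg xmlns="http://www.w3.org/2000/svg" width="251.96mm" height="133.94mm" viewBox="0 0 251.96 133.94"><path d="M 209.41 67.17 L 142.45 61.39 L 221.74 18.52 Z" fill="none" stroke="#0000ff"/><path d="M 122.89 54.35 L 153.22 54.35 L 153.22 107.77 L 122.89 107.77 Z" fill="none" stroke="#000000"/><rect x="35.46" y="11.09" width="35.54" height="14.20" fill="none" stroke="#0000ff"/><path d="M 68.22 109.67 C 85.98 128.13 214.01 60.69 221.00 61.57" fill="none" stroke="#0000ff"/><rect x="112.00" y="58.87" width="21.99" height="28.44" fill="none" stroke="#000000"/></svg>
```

; LightBurn 1.6.03
; GRBL device profile, absolute coords
G21
G90
G0 X209.41 Y66.77
M3 S925
G1 X142.45 Y72.55 F1191
G1 X221.74 Y115.42
G1 X209.41 Y66.77
M5
G0 X122.89 Y79.59
M3 S147
G1 X153.22 Y79.59 F2429
G1 X153.22 Y26.17
G1 X122.89 Y26.17
G1 X122.89 Y79.59
M5
G0 X35.46 Y122.85
M3 S925
G1 X71.00 Y122.85 F1191
G1 X71.00 Y108.65
G1 X35.46 Y108.65
G1 X35.46 Y122.85
M5
G0 X68.22 Y24.27
M3 S925
G1 X79.60 Y21.07 F1191
G1 X98.60 Y24.12
G1 X122.52 Y31.61
G1 X148.65 Y41.73
G1 X174.27 Y52.67
G1 X196.68 Y62.63
G1 X213.16 Y69.80
G1 X221.00 Y72.37
M5
G0 X112.00 Y75.07
M3 S147
G1 X133.99 Y75.07 F2429
G1 X133.99 Y46.63
G1 X112.00 Y46.63
G1 X112.00 Y75.07
M5

1 u = 1 mm; y_m = 133.94 − y.

[1] `<path>` closed polygon, #0000ff→cut S925 F1191: (209.41,66.77) → (142.45,72.55) → (221.74,115.42) → (209.41,66.77) (closed)

[2] `<path>` rectangle, #000000→engrave S147 F2429: (122.89,79.59) → (153.22,79.59) → (153.22,26.17) → (122.89,26.17) → (122.89,79.59) (closed)

[3] `<rect>` rectangle, #0000ff→cut S925 F1191: (35.46,122.85) → (71.00,122.85) → (71.00,108.65) → (35.46,108.65) → (35.46,122.85) (closed)

[4] `<path>` cubic bezier, #0000ff→cut S925 F1191: (68.22,24.27) → (79.60,21.07) → (98.60,24.12) → (122.52,31.61) → (148.65,41.73) → (174.27,52.67) → (196.68,62.63) → (213.16,69.80) → (221.00,72.37)

[5] `<rect>` rectangle, #000000→engrave S147 F2429: (112.00,75.07) → (133.99,75.07) → (133.99,46.63) → (112.00,46.63) → (112.00,75.07) (closed)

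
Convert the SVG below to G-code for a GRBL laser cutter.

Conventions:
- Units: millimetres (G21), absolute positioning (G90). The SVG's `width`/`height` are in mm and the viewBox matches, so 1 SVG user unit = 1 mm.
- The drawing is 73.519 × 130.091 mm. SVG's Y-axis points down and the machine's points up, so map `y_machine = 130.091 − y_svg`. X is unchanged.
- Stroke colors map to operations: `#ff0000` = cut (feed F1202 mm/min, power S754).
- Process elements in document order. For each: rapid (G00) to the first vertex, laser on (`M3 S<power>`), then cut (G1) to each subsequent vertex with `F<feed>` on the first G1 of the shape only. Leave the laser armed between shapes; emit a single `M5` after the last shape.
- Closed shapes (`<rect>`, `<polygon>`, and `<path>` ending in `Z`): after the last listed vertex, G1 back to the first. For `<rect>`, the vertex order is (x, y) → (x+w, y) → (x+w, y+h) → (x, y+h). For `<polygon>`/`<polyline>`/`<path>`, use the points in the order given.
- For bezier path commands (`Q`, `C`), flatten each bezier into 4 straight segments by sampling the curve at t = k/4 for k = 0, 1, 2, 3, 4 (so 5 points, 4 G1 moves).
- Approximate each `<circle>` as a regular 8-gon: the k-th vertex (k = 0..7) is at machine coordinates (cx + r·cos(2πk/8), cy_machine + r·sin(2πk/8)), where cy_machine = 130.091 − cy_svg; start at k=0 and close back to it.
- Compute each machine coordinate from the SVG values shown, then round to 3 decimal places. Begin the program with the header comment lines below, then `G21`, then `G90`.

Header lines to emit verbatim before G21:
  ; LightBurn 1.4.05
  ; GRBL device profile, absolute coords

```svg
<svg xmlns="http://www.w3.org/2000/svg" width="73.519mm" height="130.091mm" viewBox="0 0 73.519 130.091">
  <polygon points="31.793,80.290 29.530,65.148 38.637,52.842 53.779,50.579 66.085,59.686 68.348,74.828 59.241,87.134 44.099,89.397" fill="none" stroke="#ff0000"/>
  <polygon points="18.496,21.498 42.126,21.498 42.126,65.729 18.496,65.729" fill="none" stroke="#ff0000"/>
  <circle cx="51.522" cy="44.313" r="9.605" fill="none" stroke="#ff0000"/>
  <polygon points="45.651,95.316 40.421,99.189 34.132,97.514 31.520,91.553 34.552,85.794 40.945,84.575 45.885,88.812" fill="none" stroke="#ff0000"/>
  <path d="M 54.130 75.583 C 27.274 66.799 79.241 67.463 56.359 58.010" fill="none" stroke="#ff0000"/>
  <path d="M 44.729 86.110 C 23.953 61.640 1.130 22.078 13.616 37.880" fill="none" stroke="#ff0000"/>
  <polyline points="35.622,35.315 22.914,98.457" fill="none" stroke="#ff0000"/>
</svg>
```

1 u = 1 mm; y_m = 130.091 − y.

[1] `<polygon>` regular polygon, #ff0000→cut S754 F1202: (31.793,49.801) → (29.530,64.943) → (38.637,77.249) → (53.779,79.512) → (66.085,70.405) → (68.348,55.263) → (59.241,42.957) → (44.099,40.694) → (31.793,49.801) (closed)

[2] `<polygon>` rectangle, #ff0000→cut S754 F1202: (18.496,108.593) → (42.126,108.593) → (42.126,64.362) → (18.496,64.362) → (18.496,108.593) (closed)

[3] `<circle>` circle, #ff0000→cut S754 F1202: (61.127,85.778) → (58.314,92.570) → (51.522,95.383) → (44.730,92.570) → (41.917,85.778) → (44.730,78.986) → (51.522,76.173) → (58.314,78.986) → (61.127,85.778) (closed)

[4] `<polygon>` regular polygon, #ff0000→cut S754 F1202: (45.651,34.775) → (40.421,30.902) → (34.132,32.577) → (31.520,38.538) → (34.552,44.297) → (40.945,45.516) → (45.885,41.279) → (45.651,34.775) (closed)

[5] `<path>` cubic bezier, #ff0000→cut S754 F1202: (54.130,54.508) → (46.366,59.630) → (53.754,63.044) → (61.887,66.582) → (56.359,72.081)

[6] `<path>` cubic bezier, #ff0000→cut S754 F1202: (44.729,43.981) → (29.347,64.062) → (16.699,83.198) → (10.288,94.783) → (13.616,92.211)

[7] `<polyline>` line segment, #ff0000→cut S754 F1202: (35.622,94.776) → (22.914,31.634)

; LightBurn 1.4.05
; GRBL device profile, absolute coords
G21
G90
G00 X31.793 Y49.801
M3 S754
G1 X29.530 Y64.943 F1202
G1 X38.637 Y77.249
G1 X53.779 Y79.512
G1 X66.085 Y70.405
G1 X68.348 Y55.263
G1 X59.241 Y42.957
G1 X44.099 Y40.694
G1 X31.793 Y49.801
G00 X18.496 Y108.593
M3 S754
G1 X42.126 Y108.593 F1202
G1 X42.126 Y64.362
G1 X18.496 Y64.362
G1 X18.496 Y108.593
G00 X61.127 Y85.778
M3 S754
G1 X58.314 Y92.570 F1202
G1 X51.522 Y95.383
G1 X44.730 Y92.570
G1 X41.917 Y85.778
G1 X44.730 Y78.986
G1 X51.522 Y76.173
G1 X58.314 Y78.986
G1 X61.127 Y85.778
G00 X45.651 Y34.775
M3 S754
G1 X40.421 Y30.902 F1202
G1 X34.132 Y32.577
G1 X31.520 Y38.538
G1 X34.552 Y44.297
G1 X40.945 Y45.516
G1 X45.885 Y41.279
G1 X45.651 Y34.775
G00 X54.130 Y54.508
M3 S754
G1 X46.366 Y59.630 F1202
G1 X53.754 Y63.044
G1 X61.887 Y66.582
G1 X56.359 Y72.081
G00 X44.729 Y43.981
M3 S754
G1 X29.347 Y64.062 F1202
G1 X16.699 Y83.198
G1 X10.288 Y94.783
G1 X13.616 Y92.211
G00 X35.622 Y94.776
M3 S754
G1 X22.914 Y31.634 F1202
M5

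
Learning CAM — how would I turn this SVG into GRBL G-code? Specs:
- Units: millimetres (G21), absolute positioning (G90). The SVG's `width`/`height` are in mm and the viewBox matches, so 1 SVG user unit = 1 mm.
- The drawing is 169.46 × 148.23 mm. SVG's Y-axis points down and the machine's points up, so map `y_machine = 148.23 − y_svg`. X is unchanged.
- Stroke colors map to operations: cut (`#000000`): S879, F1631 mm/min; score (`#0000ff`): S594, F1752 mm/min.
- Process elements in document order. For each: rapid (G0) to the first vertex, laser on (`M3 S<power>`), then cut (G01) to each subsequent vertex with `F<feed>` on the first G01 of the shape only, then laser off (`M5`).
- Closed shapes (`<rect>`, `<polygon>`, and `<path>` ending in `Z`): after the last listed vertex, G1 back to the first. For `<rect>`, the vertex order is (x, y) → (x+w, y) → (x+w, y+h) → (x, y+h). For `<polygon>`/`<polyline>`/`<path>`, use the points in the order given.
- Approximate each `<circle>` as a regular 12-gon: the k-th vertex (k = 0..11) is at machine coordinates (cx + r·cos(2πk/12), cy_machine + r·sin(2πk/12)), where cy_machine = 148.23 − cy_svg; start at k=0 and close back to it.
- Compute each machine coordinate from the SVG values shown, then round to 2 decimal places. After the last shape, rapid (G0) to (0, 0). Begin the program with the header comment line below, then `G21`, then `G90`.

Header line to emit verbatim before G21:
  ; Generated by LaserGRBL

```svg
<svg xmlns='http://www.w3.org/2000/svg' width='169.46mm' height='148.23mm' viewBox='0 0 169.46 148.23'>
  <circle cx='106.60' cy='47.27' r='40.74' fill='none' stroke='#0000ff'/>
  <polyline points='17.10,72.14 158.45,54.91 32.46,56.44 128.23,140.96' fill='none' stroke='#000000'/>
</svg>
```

; Generated by LaserGRBL
G21
G90
G0 X147.34 Y100.96
M3 S594
G01 X141.88 Y121.33 F1752
G01 X126.97 Y136.24
G01 X106.60 Y141.70
G01 X86.23 Y136.24
G01 X71.32 Y121.33
G01 X65.86 Y100.96
G01 X71.32 Y80.59
G01 X86.23 Y65.68
G01 X106.60 Y60.22
G01 X126.97 Y65.68
G01 X141.88 Y80.59
G01 X147.34 Y100.96
M5
G0 X17.10 Y76.09
M3 S879
G01 X158.45 Y93.32 F1631
G01 X32.46 Y91.79
G01 X128.23 Y7.27
M5
G0 X0.00 Y0.00

Since the viewBox matches the mm dimensions, user units are millimetres directly. The only transform is the Y-flip y_m = 148.23 − y_svg.

Shape 1 is a circle drawn with `<circle>`. Its stroke #0000ff means score at S594, F1752. After flipping Y the toolpath is (147.34,100.96) → (141.88,121.33) → (126.97,136.24) → (106.60,141.70) → (86.23,136.24) → (71.32,121.33) → (65.86,100.96) → (71.32,80.59) → (86.23,65.68) → (106.60,60.22) → (126.97,65.68) → (141.88,80.59) → (147.34,100.96), returning to the start.

Shape 2 is a open polyline drawn with `<polyline>`. Its stroke #000000 means cut at S879, F1631. After flipping Y the toolpath is (17.10,76.09) → (158.45,93.32) → (32.46,91.79) → (128.23,7.27).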